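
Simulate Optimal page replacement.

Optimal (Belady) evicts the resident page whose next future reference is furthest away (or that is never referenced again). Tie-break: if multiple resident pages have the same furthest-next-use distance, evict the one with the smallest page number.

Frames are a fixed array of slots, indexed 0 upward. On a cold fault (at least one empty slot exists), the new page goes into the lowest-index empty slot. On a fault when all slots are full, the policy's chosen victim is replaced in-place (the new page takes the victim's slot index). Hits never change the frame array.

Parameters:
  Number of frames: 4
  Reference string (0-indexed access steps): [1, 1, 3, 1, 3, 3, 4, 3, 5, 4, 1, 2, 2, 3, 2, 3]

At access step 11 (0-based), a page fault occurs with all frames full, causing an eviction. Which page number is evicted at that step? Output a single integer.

Step 0: ref 1 -> FAULT, frames=[1,-,-,-]
Step 1: ref 1 -> HIT, frames=[1,-,-,-]
Step 2: ref 3 -> FAULT, frames=[1,3,-,-]
Step 3: ref 1 -> HIT, frames=[1,3,-,-]
Step 4: ref 3 -> HIT, frames=[1,3,-,-]
Step 5: ref 3 -> HIT, frames=[1,3,-,-]
Step 6: ref 4 -> FAULT, frames=[1,3,4,-]
Step 7: ref 3 -> HIT, frames=[1,3,4,-]
Step 8: ref 5 -> FAULT, frames=[1,3,4,5]
Step 9: ref 4 -> HIT, frames=[1,3,4,5]
Step 10: ref 1 -> HIT, frames=[1,3,4,5]
Step 11: ref 2 -> FAULT, evict 1, frames=[2,3,4,5]
At step 11: evicted page 1

Answer: 1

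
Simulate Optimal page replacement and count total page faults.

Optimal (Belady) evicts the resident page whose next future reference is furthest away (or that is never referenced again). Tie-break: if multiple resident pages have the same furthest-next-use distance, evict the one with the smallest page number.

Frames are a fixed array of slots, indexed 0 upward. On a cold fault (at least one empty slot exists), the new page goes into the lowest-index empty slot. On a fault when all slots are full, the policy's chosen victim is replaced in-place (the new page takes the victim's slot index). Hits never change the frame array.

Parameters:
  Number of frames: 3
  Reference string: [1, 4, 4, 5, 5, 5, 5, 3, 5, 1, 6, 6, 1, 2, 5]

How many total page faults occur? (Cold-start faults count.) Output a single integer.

Answer: 6

Derivation:
Step 0: ref 1 → FAULT, frames=[1,-,-]
Step 1: ref 4 → FAULT, frames=[1,4,-]
Step 2: ref 4 → HIT, frames=[1,4,-]
Step 3: ref 5 → FAULT, frames=[1,4,5]
Step 4: ref 5 → HIT, frames=[1,4,5]
Step 5: ref 5 → HIT, frames=[1,4,5]
Step 6: ref 5 → HIT, frames=[1,4,5]
Step 7: ref 3 → FAULT (evict 4), frames=[1,3,5]
Step 8: ref 5 → HIT, frames=[1,3,5]
Step 9: ref 1 → HIT, frames=[1,3,5]
Step 10: ref 6 → FAULT (evict 3), frames=[1,6,5]
Step 11: ref 6 → HIT, frames=[1,6,5]
Step 12: ref 1 → HIT, frames=[1,6,5]
Step 13: ref 2 → FAULT (evict 1), frames=[2,6,5]
Step 14: ref 5 → HIT, frames=[2,6,5]
Total faults: 6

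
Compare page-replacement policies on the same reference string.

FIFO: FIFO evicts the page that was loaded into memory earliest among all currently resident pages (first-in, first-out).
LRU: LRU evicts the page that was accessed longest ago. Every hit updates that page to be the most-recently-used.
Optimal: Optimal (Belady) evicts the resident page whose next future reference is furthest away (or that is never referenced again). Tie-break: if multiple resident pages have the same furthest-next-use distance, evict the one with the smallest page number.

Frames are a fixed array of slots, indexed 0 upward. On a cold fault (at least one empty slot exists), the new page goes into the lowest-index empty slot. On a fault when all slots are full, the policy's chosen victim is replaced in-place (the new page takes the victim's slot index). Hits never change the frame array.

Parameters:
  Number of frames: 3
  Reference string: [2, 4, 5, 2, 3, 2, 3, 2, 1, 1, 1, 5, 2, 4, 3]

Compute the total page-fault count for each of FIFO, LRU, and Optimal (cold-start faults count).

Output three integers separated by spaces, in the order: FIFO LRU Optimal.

Answer: 9 8 7

Derivation:
--- FIFO ---
  step 0: ref 2 -> FAULT, frames=[2,-,-] (faults so far: 1)
  step 1: ref 4 -> FAULT, frames=[2,4,-] (faults so far: 2)
  step 2: ref 5 -> FAULT, frames=[2,4,5] (faults so far: 3)
  step 3: ref 2 -> HIT, frames=[2,4,5] (faults so far: 3)
  step 4: ref 3 -> FAULT, evict 2, frames=[3,4,5] (faults so far: 4)
  step 5: ref 2 -> FAULT, evict 4, frames=[3,2,5] (faults so far: 5)
  step 6: ref 3 -> HIT, frames=[3,2,5] (faults so far: 5)
  step 7: ref 2 -> HIT, frames=[3,2,5] (faults so far: 5)
  step 8: ref 1 -> FAULT, evict 5, frames=[3,2,1] (faults so far: 6)
  step 9: ref 1 -> HIT, frames=[3,2,1] (faults so far: 6)
  step 10: ref 1 -> HIT, frames=[3,2,1] (faults so far: 6)
  step 11: ref 5 -> FAULT, evict 3, frames=[5,2,1] (faults so far: 7)
  step 12: ref 2 -> HIT, frames=[5,2,1] (faults so far: 7)
  step 13: ref 4 -> FAULT, evict 2, frames=[5,4,1] (faults so far: 8)
  step 14: ref 3 -> FAULT, evict 1, frames=[5,4,3] (faults so far: 9)
  FIFO total faults: 9
--- LRU ---
  step 0: ref 2 -> FAULT, frames=[2,-,-] (faults so far: 1)
  step 1: ref 4 -> FAULT, frames=[2,4,-] (faults so far: 2)
  step 2: ref 5 -> FAULT, frames=[2,4,5] (faults so far: 3)
  step 3: ref 2 -> HIT, frames=[2,4,5] (faults so far: 3)
  step 4: ref 3 -> FAULT, evict 4, frames=[2,3,5] (faults so far: 4)
  step 5: ref 2 -> HIT, frames=[2,3,5] (faults so far: 4)
  step 6: ref 3 -> HIT, frames=[2,3,5] (faults so far: 4)
  step 7: ref 2 -> HIT, frames=[2,3,5] (faults so far: 4)
  step 8: ref 1 -> FAULT, evict 5, frames=[2,3,1] (faults so far: 5)
  step 9: ref 1 -> HIT, frames=[2,3,1] (faults so far: 5)
  step 10: ref 1 -> HIT, frames=[2,3,1] (faults so far: 5)
  step 11: ref 5 -> FAULT, evict 3, frames=[2,5,1] (faults so far: 6)
  step 12: ref 2 -> HIT, frames=[2,5,1] (faults so far: 6)
  step 13: ref 4 -> FAULT, evict 1, frames=[2,5,4] (faults so far: 7)
  step 14: ref 3 -> FAULT, evict 5, frames=[2,3,4] (faults so far: 8)
  LRU total faults: 8
--- Optimal ---
  step 0: ref 2 -> FAULT, frames=[2,-,-] (faults so far: 1)
  step 1: ref 4 -> FAULT, frames=[2,4,-] (faults so far: 2)
  step 2: ref 5 -> FAULT, frames=[2,4,5] (faults so far: 3)
  step 3: ref 2 -> HIT, frames=[2,4,5] (faults so far: 3)
  step 4: ref 3 -> FAULT, evict 4, frames=[2,3,5] (faults so far: 4)
  step 5: ref 2 -> HIT, frames=[2,3,5] (faults so far: 4)
  step 6: ref 3 -> HIT, frames=[2,3,5] (faults so far: 4)
  step 7: ref 2 -> HIT, frames=[2,3,5] (faults so far: 4)
  step 8: ref 1 -> FAULT, evict 3, frames=[2,1,5] (faults so far: 5)
  step 9: ref 1 -> HIT, frames=[2,1,5] (faults so far: 5)
  step 10: ref 1 -> HIT, frames=[2,1,5] (faults so far: 5)
  step 11: ref 5 -> HIT, frames=[2,1,5] (faults so far: 5)
  step 12: ref 2 -> HIT, frames=[2,1,5] (faults so far: 5)
  step 13: ref 4 -> FAULT, evict 1, frames=[2,4,5] (faults so far: 6)
  step 14: ref 3 -> FAULT, evict 2, frames=[3,4,5] (faults so far: 7)
  Optimal total faults: 7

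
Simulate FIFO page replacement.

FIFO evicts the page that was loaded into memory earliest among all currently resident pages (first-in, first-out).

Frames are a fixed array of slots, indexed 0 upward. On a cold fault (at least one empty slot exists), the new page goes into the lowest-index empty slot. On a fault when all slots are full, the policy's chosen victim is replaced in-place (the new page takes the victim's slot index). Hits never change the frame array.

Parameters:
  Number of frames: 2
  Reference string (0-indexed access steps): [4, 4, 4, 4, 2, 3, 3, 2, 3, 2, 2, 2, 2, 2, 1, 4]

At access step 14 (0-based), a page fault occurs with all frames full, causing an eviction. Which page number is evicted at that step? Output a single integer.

Step 0: ref 4 -> FAULT, frames=[4,-]
Step 1: ref 4 -> HIT, frames=[4,-]
Step 2: ref 4 -> HIT, frames=[4,-]
Step 3: ref 4 -> HIT, frames=[4,-]
Step 4: ref 2 -> FAULT, frames=[4,2]
Step 5: ref 3 -> FAULT, evict 4, frames=[3,2]
Step 6: ref 3 -> HIT, frames=[3,2]
Step 7: ref 2 -> HIT, frames=[3,2]
Step 8: ref 3 -> HIT, frames=[3,2]
Step 9: ref 2 -> HIT, frames=[3,2]
Step 10: ref 2 -> HIT, frames=[3,2]
Step 11: ref 2 -> HIT, frames=[3,2]
Step 12: ref 2 -> HIT, frames=[3,2]
Step 13: ref 2 -> HIT, frames=[3,2]
Step 14: ref 1 -> FAULT, evict 2, frames=[3,1]
At step 14: evicted page 2

Answer: 2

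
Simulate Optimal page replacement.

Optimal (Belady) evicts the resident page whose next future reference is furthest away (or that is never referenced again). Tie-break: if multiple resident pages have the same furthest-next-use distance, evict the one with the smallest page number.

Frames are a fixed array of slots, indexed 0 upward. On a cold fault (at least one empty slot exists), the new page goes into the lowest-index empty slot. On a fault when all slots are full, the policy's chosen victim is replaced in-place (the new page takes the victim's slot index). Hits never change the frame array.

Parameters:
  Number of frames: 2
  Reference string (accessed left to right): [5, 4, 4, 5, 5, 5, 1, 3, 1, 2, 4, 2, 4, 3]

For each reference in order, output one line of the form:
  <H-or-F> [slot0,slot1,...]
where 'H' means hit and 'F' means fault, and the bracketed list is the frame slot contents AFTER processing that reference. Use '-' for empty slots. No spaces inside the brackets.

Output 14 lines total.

F [5,-]
F [5,4]
H [5,4]
H [5,4]
H [5,4]
H [5,4]
F [1,4]
F [1,3]
H [1,3]
F [2,3]
F [2,4]
H [2,4]
H [2,4]
F [3,4]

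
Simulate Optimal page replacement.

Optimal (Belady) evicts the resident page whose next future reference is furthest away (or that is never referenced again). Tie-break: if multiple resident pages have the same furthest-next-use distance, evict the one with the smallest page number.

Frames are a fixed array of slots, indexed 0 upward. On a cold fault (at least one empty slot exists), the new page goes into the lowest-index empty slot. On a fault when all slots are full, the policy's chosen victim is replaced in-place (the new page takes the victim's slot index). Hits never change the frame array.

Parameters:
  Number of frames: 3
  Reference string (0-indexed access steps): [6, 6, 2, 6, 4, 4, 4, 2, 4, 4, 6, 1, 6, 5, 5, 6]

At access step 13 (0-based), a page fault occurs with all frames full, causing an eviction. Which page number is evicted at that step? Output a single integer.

Answer: 1

Derivation:
Step 0: ref 6 -> FAULT, frames=[6,-,-]
Step 1: ref 6 -> HIT, frames=[6,-,-]
Step 2: ref 2 -> FAULT, frames=[6,2,-]
Step 3: ref 6 -> HIT, frames=[6,2,-]
Step 4: ref 4 -> FAULT, frames=[6,2,4]
Step 5: ref 4 -> HIT, frames=[6,2,4]
Step 6: ref 4 -> HIT, frames=[6,2,4]
Step 7: ref 2 -> HIT, frames=[6,2,4]
Step 8: ref 4 -> HIT, frames=[6,2,4]
Step 9: ref 4 -> HIT, frames=[6,2,4]
Step 10: ref 6 -> HIT, frames=[6,2,4]
Step 11: ref 1 -> FAULT, evict 2, frames=[6,1,4]
Step 12: ref 6 -> HIT, frames=[6,1,4]
Step 13: ref 5 -> FAULT, evict 1, frames=[6,5,4]
At step 13: evicted page 1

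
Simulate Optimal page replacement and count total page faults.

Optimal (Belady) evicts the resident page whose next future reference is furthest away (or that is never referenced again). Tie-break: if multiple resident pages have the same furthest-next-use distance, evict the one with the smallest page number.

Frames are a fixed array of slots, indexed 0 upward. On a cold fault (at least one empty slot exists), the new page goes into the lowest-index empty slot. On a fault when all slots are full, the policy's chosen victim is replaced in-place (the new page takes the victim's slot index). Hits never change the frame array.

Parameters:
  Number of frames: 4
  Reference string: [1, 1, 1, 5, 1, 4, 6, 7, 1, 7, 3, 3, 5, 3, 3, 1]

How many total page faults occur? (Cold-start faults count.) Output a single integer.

Answer: 6

Derivation:
Step 0: ref 1 → FAULT, frames=[1,-,-,-]
Step 1: ref 1 → HIT, frames=[1,-,-,-]
Step 2: ref 1 → HIT, frames=[1,-,-,-]
Step 3: ref 5 → FAULT, frames=[1,5,-,-]
Step 4: ref 1 → HIT, frames=[1,5,-,-]
Step 5: ref 4 → FAULT, frames=[1,5,4,-]
Step 6: ref 6 → FAULT, frames=[1,5,4,6]
Step 7: ref 7 → FAULT (evict 4), frames=[1,5,7,6]
Step 8: ref 1 → HIT, frames=[1,5,7,6]
Step 9: ref 7 → HIT, frames=[1,5,7,6]
Step 10: ref 3 → FAULT (evict 6), frames=[1,5,7,3]
Step 11: ref 3 → HIT, frames=[1,5,7,3]
Step 12: ref 5 → HIT, frames=[1,5,7,3]
Step 13: ref 3 → HIT, frames=[1,5,7,3]
Step 14: ref 3 → HIT, frames=[1,5,7,3]
Step 15: ref 1 → HIT, frames=[1,5,7,3]
Total faults: 6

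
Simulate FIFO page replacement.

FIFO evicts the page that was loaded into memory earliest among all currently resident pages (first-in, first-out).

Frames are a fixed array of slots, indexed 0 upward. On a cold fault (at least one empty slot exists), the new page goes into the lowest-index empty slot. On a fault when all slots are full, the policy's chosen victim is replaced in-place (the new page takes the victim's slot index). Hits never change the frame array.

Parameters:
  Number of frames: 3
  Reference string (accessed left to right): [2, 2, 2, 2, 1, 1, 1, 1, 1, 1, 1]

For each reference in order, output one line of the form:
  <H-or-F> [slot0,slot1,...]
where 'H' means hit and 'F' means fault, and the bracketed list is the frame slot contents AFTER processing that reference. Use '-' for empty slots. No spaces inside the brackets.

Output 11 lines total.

F [2,-,-]
H [2,-,-]
H [2,-,-]
H [2,-,-]
F [2,1,-]
H [2,1,-]
H [2,1,-]
H [2,1,-]
H [2,1,-]
H [2,1,-]
H [2,1,-]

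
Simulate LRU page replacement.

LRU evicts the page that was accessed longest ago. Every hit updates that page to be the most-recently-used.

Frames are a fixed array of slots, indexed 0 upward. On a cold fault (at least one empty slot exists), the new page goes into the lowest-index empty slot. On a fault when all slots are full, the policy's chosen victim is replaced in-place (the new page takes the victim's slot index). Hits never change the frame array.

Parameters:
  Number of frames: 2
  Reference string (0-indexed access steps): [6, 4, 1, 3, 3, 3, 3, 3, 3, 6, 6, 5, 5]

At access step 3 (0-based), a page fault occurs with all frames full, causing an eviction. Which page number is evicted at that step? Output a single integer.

Step 0: ref 6 -> FAULT, frames=[6,-]
Step 1: ref 4 -> FAULT, frames=[6,4]
Step 2: ref 1 -> FAULT, evict 6, frames=[1,4]
Step 3: ref 3 -> FAULT, evict 4, frames=[1,3]
At step 3: evicted page 4

Answer: 4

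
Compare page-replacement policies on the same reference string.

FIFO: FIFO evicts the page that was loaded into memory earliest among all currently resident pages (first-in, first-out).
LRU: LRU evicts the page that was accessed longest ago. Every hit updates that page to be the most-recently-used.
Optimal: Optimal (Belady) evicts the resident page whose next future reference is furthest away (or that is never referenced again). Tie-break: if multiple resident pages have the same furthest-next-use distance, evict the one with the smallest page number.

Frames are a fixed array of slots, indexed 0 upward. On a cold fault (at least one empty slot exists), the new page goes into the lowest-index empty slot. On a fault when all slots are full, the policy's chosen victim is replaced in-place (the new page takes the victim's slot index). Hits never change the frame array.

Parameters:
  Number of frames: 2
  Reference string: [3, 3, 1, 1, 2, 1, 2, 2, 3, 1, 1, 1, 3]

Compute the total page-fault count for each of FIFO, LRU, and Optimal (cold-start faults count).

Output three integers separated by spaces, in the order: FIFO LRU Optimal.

Answer: 5 5 4

Derivation:
--- FIFO ---
  step 0: ref 3 -> FAULT, frames=[3,-] (faults so far: 1)
  step 1: ref 3 -> HIT, frames=[3,-] (faults so far: 1)
  step 2: ref 1 -> FAULT, frames=[3,1] (faults so far: 2)
  step 3: ref 1 -> HIT, frames=[3,1] (faults so far: 2)
  step 4: ref 2 -> FAULT, evict 3, frames=[2,1] (faults so far: 3)
  step 5: ref 1 -> HIT, frames=[2,1] (faults so far: 3)
  step 6: ref 2 -> HIT, frames=[2,1] (faults so far: 3)
  step 7: ref 2 -> HIT, frames=[2,1] (faults so far: 3)
  step 8: ref 3 -> FAULT, evict 1, frames=[2,3] (faults so far: 4)
  step 9: ref 1 -> FAULT, evict 2, frames=[1,3] (faults so far: 5)
  step 10: ref 1 -> HIT, frames=[1,3] (faults so far: 5)
  step 11: ref 1 -> HIT, frames=[1,3] (faults so far: 5)
  step 12: ref 3 -> HIT, frames=[1,3] (faults so far: 5)
  FIFO total faults: 5
--- LRU ---
  step 0: ref 3 -> FAULT, frames=[3,-] (faults so far: 1)
  step 1: ref 3 -> HIT, frames=[3,-] (faults so far: 1)
  step 2: ref 1 -> FAULT, frames=[3,1] (faults so far: 2)
  step 3: ref 1 -> HIT, frames=[3,1] (faults so far: 2)
  step 4: ref 2 -> FAULT, evict 3, frames=[2,1] (faults so far: 3)
  step 5: ref 1 -> HIT, frames=[2,1] (faults so far: 3)
  step 6: ref 2 -> HIT, frames=[2,1] (faults so far: 3)
  step 7: ref 2 -> HIT, frames=[2,1] (faults so far: 3)
  step 8: ref 3 -> FAULT, evict 1, frames=[2,3] (faults so far: 4)
  step 9: ref 1 -> FAULT, evict 2, frames=[1,3] (faults so far: 5)
  step 10: ref 1 -> HIT, frames=[1,3] (faults so far: 5)
  step 11: ref 1 -> HIT, frames=[1,3] (faults so far: 5)
  step 12: ref 3 -> HIT, frames=[1,3] (faults so far: 5)
  LRU total faults: 5
--- Optimal ---
  step 0: ref 3 -> FAULT, frames=[3,-] (faults so far: 1)
  step 1: ref 3 -> HIT, frames=[3,-] (faults so far: 1)
  step 2: ref 1 -> FAULT, frames=[3,1] (faults so far: 2)
  step 3: ref 1 -> HIT, frames=[3,1] (faults so far: 2)
  step 4: ref 2 -> FAULT, evict 3, frames=[2,1] (faults so far: 3)
  step 5: ref 1 -> HIT, frames=[2,1] (faults so far: 3)
  step 6: ref 2 -> HIT, frames=[2,1] (faults so far: 3)
  step 7: ref 2 -> HIT, frames=[2,1] (faults so far: 3)
  step 8: ref 3 -> FAULT, evict 2, frames=[3,1] (faults so far: 4)
  step 9: ref 1 -> HIT, frames=[3,1] (faults so far: 4)
  step 10: ref 1 -> HIT, frames=[3,1] (faults so far: 4)
  step 11: ref 1 -> HIT, frames=[3,1] (faults so far: 4)
  step 12: ref 3 -> HIT, frames=[3,1] (faults so far: 4)
  Optimal total faults: 4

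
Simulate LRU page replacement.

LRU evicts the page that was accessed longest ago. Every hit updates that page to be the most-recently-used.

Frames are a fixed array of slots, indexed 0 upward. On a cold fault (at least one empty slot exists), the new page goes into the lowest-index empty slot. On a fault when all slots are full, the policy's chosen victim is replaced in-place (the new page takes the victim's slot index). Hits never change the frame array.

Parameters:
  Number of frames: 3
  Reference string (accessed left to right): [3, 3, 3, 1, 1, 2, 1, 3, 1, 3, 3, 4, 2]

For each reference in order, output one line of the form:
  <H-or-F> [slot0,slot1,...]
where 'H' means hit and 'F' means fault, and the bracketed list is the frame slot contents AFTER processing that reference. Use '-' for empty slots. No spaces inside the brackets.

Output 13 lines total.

F [3,-,-]
H [3,-,-]
H [3,-,-]
F [3,1,-]
H [3,1,-]
F [3,1,2]
H [3,1,2]
H [3,1,2]
H [3,1,2]
H [3,1,2]
H [3,1,2]
F [3,1,4]
F [3,2,4]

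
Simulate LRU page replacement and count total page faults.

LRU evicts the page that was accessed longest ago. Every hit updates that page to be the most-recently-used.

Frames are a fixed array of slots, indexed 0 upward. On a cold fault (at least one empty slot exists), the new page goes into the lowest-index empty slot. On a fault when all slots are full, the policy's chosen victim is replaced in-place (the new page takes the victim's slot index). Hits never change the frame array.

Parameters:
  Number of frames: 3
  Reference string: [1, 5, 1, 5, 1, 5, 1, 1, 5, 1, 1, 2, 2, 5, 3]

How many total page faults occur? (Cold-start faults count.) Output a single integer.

Step 0: ref 1 → FAULT, frames=[1,-,-]
Step 1: ref 5 → FAULT, frames=[1,5,-]
Step 2: ref 1 → HIT, frames=[1,5,-]
Step 3: ref 5 → HIT, frames=[1,5,-]
Step 4: ref 1 → HIT, frames=[1,5,-]
Step 5: ref 5 → HIT, frames=[1,5,-]
Step 6: ref 1 → HIT, frames=[1,5,-]
Step 7: ref 1 → HIT, frames=[1,5,-]
Step 8: ref 5 → HIT, frames=[1,5,-]
Step 9: ref 1 → HIT, frames=[1,5,-]
Step 10: ref 1 → HIT, frames=[1,5,-]
Step 11: ref 2 → FAULT, frames=[1,5,2]
Step 12: ref 2 → HIT, frames=[1,5,2]
Step 13: ref 5 → HIT, frames=[1,5,2]
Step 14: ref 3 → FAULT (evict 1), frames=[3,5,2]
Total faults: 4

Answer: 4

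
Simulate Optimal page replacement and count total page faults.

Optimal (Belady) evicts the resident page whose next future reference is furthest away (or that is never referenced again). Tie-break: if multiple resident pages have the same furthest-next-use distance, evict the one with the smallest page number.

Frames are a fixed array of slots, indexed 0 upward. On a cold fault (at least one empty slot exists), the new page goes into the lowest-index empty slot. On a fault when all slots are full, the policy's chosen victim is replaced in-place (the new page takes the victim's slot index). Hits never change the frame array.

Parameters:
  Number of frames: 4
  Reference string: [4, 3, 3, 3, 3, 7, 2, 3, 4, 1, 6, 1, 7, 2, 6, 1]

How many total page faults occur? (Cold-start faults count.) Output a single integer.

Answer: 6

Derivation:
Step 0: ref 4 → FAULT, frames=[4,-,-,-]
Step 1: ref 3 → FAULT, frames=[4,3,-,-]
Step 2: ref 3 → HIT, frames=[4,3,-,-]
Step 3: ref 3 → HIT, frames=[4,3,-,-]
Step 4: ref 3 → HIT, frames=[4,3,-,-]
Step 5: ref 7 → FAULT, frames=[4,3,7,-]
Step 6: ref 2 → FAULT, frames=[4,3,7,2]
Step 7: ref 3 → HIT, frames=[4,3,7,2]
Step 8: ref 4 → HIT, frames=[4,3,7,2]
Step 9: ref 1 → FAULT (evict 3), frames=[4,1,7,2]
Step 10: ref 6 → FAULT (evict 4), frames=[6,1,7,2]
Step 11: ref 1 → HIT, frames=[6,1,7,2]
Step 12: ref 7 → HIT, frames=[6,1,7,2]
Step 13: ref 2 → HIT, frames=[6,1,7,2]
Step 14: ref 6 → HIT, frames=[6,1,7,2]
Step 15: ref 1 → HIT, frames=[6,1,7,2]
Total faults: 6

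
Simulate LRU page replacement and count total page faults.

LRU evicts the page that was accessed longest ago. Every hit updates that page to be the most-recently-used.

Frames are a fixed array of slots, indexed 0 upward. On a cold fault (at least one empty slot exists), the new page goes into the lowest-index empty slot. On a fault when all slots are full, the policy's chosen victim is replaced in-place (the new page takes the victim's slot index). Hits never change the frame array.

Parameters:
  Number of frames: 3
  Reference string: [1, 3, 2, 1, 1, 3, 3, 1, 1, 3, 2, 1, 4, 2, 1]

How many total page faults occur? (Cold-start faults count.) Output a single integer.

Answer: 4

Derivation:
Step 0: ref 1 → FAULT, frames=[1,-,-]
Step 1: ref 3 → FAULT, frames=[1,3,-]
Step 2: ref 2 → FAULT, frames=[1,3,2]
Step 3: ref 1 → HIT, frames=[1,3,2]
Step 4: ref 1 → HIT, frames=[1,3,2]
Step 5: ref 3 → HIT, frames=[1,3,2]
Step 6: ref 3 → HIT, frames=[1,3,2]
Step 7: ref 1 → HIT, frames=[1,3,2]
Step 8: ref 1 → HIT, frames=[1,3,2]
Step 9: ref 3 → HIT, frames=[1,3,2]
Step 10: ref 2 → HIT, frames=[1,3,2]
Step 11: ref 1 → HIT, frames=[1,3,2]
Step 12: ref 4 → FAULT (evict 3), frames=[1,4,2]
Step 13: ref 2 → HIT, frames=[1,4,2]
Step 14: ref 1 → HIT, frames=[1,4,2]
Total faults: 4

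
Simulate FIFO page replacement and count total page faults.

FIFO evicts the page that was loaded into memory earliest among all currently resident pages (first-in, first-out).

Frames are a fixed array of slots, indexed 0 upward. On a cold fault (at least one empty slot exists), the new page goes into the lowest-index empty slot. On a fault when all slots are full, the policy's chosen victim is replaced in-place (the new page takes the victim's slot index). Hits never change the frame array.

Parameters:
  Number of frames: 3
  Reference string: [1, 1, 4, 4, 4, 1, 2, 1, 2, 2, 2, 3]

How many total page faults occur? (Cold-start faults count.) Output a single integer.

Answer: 4

Derivation:
Step 0: ref 1 → FAULT, frames=[1,-,-]
Step 1: ref 1 → HIT, frames=[1,-,-]
Step 2: ref 4 → FAULT, frames=[1,4,-]
Step 3: ref 4 → HIT, frames=[1,4,-]
Step 4: ref 4 → HIT, frames=[1,4,-]
Step 5: ref 1 → HIT, frames=[1,4,-]
Step 6: ref 2 → FAULT, frames=[1,4,2]
Step 7: ref 1 → HIT, frames=[1,4,2]
Step 8: ref 2 → HIT, frames=[1,4,2]
Step 9: ref 2 → HIT, frames=[1,4,2]
Step 10: ref 2 → HIT, frames=[1,4,2]
Step 11: ref 3 → FAULT (evict 1), frames=[3,4,2]
Total faults: 4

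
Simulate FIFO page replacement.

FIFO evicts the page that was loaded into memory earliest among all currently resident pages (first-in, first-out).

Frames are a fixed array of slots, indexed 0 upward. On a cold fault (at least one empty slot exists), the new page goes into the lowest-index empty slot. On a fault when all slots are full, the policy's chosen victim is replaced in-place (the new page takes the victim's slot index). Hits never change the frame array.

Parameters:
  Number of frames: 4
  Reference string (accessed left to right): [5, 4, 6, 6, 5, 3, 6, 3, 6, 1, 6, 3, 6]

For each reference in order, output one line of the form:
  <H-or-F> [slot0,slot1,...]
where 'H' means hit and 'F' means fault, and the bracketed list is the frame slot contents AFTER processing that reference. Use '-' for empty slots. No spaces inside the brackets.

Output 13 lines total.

F [5,-,-,-]
F [5,4,-,-]
F [5,4,6,-]
H [5,4,6,-]
H [5,4,6,-]
F [5,4,6,3]
H [5,4,6,3]
H [5,4,6,3]
H [5,4,6,3]
F [1,4,6,3]
H [1,4,6,3]
H [1,4,6,3]
H [1,4,6,3]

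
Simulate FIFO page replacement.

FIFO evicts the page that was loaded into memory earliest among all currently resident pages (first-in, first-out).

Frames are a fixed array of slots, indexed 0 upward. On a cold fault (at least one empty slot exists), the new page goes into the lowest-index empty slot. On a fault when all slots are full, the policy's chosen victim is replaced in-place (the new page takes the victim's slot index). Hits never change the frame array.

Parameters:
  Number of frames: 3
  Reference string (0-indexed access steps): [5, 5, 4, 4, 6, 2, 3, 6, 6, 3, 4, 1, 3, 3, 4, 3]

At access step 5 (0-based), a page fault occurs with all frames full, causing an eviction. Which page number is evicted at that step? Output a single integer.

Answer: 5

Derivation:
Step 0: ref 5 -> FAULT, frames=[5,-,-]
Step 1: ref 5 -> HIT, frames=[5,-,-]
Step 2: ref 4 -> FAULT, frames=[5,4,-]
Step 3: ref 4 -> HIT, frames=[5,4,-]
Step 4: ref 6 -> FAULT, frames=[5,4,6]
Step 5: ref 2 -> FAULT, evict 5, frames=[2,4,6]
At step 5: evicted page 5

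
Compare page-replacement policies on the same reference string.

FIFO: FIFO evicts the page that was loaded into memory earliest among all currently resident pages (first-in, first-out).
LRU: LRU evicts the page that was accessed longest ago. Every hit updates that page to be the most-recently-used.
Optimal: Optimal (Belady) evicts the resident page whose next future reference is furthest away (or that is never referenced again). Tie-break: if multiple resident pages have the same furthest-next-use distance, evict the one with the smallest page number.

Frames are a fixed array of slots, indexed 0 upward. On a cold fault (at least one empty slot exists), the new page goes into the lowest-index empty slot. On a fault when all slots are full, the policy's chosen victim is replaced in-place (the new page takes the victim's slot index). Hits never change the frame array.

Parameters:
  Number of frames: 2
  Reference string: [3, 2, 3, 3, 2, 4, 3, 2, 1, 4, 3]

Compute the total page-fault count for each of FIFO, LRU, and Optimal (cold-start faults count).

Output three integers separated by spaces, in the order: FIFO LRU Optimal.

Answer: 8 8 6

Derivation:
--- FIFO ---
  step 0: ref 3 -> FAULT, frames=[3,-] (faults so far: 1)
  step 1: ref 2 -> FAULT, frames=[3,2] (faults so far: 2)
  step 2: ref 3 -> HIT, frames=[3,2] (faults so far: 2)
  step 3: ref 3 -> HIT, frames=[3,2] (faults so far: 2)
  step 4: ref 2 -> HIT, frames=[3,2] (faults so far: 2)
  step 5: ref 4 -> FAULT, evict 3, frames=[4,2] (faults so far: 3)
  step 6: ref 3 -> FAULT, evict 2, frames=[4,3] (faults so far: 4)
  step 7: ref 2 -> FAULT, evict 4, frames=[2,3] (faults so far: 5)
  step 8: ref 1 -> FAULT, evict 3, frames=[2,1] (faults so far: 6)
  step 9: ref 4 -> FAULT, evict 2, frames=[4,1] (faults so far: 7)
  step 10: ref 3 -> FAULT, evict 1, frames=[4,3] (faults so far: 8)
  FIFO total faults: 8
--- LRU ---
  step 0: ref 3 -> FAULT, frames=[3,-] (faults so far: 1)
  step 1: ref 2 -> FAULT, frames=[3,2] (faults so far: 2)
  step 2: ref 3 -> HIT, frames=[3,2] (faults so far: 2)
  step 3: ref 3 -> HIT, frames=[3,2] (faults so far: 2)
  step 4: ref 2 -> HIT, frames=[3,2] (faults so far: 2)
  step 5: ref 4 -> FAULT, evict 3, frames=[4,2] (faults so far: 3)
  step 6: ref 3 -> FAULT, evict 2, frames=[4,3] (faults so far: 4)
  step 7: ref 2 -> FAULT, evict 4, frames=[2,3] (faults so far: 5)
  step 8: ref 1 -> FAULT, evict 3, frames=[2,1] (faults so far: 6)
  step 9: ref 4 -> FAULT, evict 2, frames=[4,1] (faults so far: 7)
  step 10: ref 3 -> FAULT, evict 1, frames=[4,3] (faults so far: 8)
  LRU total faults: 8
--- Optimal ---
  step 0: ref 3 -> FAULT, frames=[3,-] (faults so far: 1)
  step 1: ref 2 -> FAULT, frames=[3,2] (faults so far: 2)
  step 2: ref 3 -> HIT, frames=[3,2] (faults so far: 2)
  step 3: ref 3 -> HIT, frames=[3,2] (faults so far: 2)
  step 4: ref 2 -> HIT, frames=[3,2] (faults so far: 2)
  step 5: ref 4 -> FAULT, evict 2, frames=[3,4] (faults so far: 3)
  step 6: ref 3 -> HIT, frames=[3,4] (faults so far: 3)
  step 7: ref 2 -> FAULT, evict 3, frames=[2,4] (faults so far: 4)
  step 8: ref 1 -> FAULT, evict 2, frames=[1,4] (faults so far: 5)
  step 9: ref 4 -> HIT, frames=[1,4] (faults so far: 5)
  step 10: ref 3 -> FAULT, evict 1, frames=[3,4] (faults so far: 6)
  Optimal total faults: 6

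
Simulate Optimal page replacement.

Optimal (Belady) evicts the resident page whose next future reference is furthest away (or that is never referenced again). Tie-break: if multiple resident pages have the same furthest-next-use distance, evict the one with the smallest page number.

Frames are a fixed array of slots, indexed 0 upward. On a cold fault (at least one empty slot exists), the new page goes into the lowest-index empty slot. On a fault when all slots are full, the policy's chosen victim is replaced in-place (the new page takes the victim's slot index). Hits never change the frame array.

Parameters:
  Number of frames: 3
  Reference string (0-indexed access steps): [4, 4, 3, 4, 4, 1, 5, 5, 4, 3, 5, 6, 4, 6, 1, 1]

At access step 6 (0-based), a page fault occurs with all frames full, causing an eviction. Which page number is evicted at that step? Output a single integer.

Step 0: ref 4 -> FAULT, frames=[4,-,-]
Step 1: ref 4 -> HIT, frames=[4,-,-]
Step 2: ref 3 -> FAULT, frames=[4,3,-]
Step 3: ref 4 -> HIT, frames=[4,3,-]
Step 4: ref 4 -> HIT, frames=[4,3,-]
Step 5: ref 1 -> FAULT, frames=[4,3,1]
Step 6: ref 5 -> FAULT, evict 1, frames=[4,3,5]
At step 6: evicted page 1

Answer: 1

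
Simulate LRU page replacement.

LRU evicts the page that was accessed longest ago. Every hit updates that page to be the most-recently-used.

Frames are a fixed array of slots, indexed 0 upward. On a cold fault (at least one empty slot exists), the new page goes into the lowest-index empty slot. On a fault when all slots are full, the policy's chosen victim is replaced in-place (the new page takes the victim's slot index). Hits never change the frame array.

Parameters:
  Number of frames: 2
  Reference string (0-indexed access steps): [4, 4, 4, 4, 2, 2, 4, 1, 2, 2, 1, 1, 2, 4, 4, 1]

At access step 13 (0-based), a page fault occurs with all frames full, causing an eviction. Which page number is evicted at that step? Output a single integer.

Step 0: ref 4 -> FAULT, frames=[4,-]
Step 1: ref 4 -> HIT, frames=[4,-]
Step 2: ref 4 -> HIT, frames=[4,-]
Step 3: ref 4 -> HIT, frames=[4,-]
Step 4: ref 2 -> FAULT, frames=[4,2]
Step 5: ref 2 -> HIT, frames=[4,2]
Step 6: ref 4 -> HIT, frames=[4,2]
Step 7: ref 1 -> FAULT, evict 2, frames=[4,1]
Step 8: ref 2 -> FAULT, evict 4, frames=[2,1]
Step 9: ref 2 -> HIT, frames=[2,1]
Step 10: ref 1 -> HIT, frames=[2,1]
Step 11: ref 1 -> HIT, frames=[2,1]
Step 12: ref 2 -> HIT, frames=[2,1]
Step 13: ref 4 -> FAULT, evict 1, frames=[2,4]
At step 13: evicted page 1

Answer: 1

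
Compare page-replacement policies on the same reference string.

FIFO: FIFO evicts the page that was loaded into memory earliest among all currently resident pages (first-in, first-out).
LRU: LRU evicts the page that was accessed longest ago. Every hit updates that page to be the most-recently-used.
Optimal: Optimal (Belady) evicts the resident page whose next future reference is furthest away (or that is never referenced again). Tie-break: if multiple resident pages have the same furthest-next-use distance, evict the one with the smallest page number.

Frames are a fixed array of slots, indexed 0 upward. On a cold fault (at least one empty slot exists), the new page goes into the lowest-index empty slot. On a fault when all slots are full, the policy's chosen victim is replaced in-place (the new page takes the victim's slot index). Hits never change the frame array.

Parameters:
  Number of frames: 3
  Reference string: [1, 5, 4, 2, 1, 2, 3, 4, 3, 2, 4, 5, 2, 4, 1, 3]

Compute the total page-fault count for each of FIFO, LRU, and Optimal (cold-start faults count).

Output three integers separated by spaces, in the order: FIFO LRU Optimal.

--- FIFO ---
  step 0: ref 1 -> FAULT, frames=[1,-,-] (faults so far: 1)
  step 1: ref 5 -> FAULT, frames=[1,5,-] (faults so far: 2)
  step 2: ref 4 -> FAULT, frames=[1,5,4] (faults so far: 3)
  step 3: ref 2 -> FAULT, evict 1, frames=[2,5,4] (faults so far: 4)
  step 4: ref 1 -> FAULT, evict 5, frames=[2,1,4] (faults so far: 5)
  step 5: ref 2 -> HIT, frames=[2,1,4] (faults so far: 5)
  step 6: ref 3 -> FAULT, evict 4, frames=[2,1,3] (faults so far: 6)
  step 7: ref 4 -> FAULT, evict 2, frames=[4,1,3] (faults so far: 7)
  step 8: ref 3 -> HIT, frames=[4,1,3] (faults so far: 7)
  step 9: ref 2 -> FAULT, evict 1, frames=[4,2,3] (faults so far: 8)
  step 10: ref 4 -> HIT, frames=[4,2,3] (faults so far: 8)
  step 11: ref 5 -> FAULT, evict 3, frames=[4,2,5] (faults so far: 9)
  step 12: ref 2 -> HIT, frames=[4,2,5] (faults so far: 9)
  step 13: ref 4 -> HIT, frames=[4,2,5] (faults so far: 9)
  step 14: ref 1 -> FAULT, evict 4, frames=[1,2,5] (faults so far: 10)
  step 15: ref 3 -> FAULT, evict 2, frames=[1,3,5] (faults so far: 11)
  FIFO total faults: 11
--- LRU ---
  step 0: ref 1 -> FAULT, frames=[1,-,-] (faults so far: 1)
  step 1: ref 5 -> FAULT, frames=[1,5,-] (faults so far: 2)
  step 2: ref 4 -> FAULT, frames=[1,5,4] (faults so far: 3)
  step 3: ref 2 -> FAULT, evict 1, frames=[2,5,4] (faults so far: 4)
  step 4: ref 1 -> FAULT, evict 5, frames=[2,1,4] (faults so far: 5)
  step 5: ref 2 -> HIT, frames=[2,1,4] (faults so far: 5)
  step 6: ref 3 -> FAULT, evict 4, frames=[2,1,3] (faults so far: 6)
  step 7: ref 4 -> FAULT, evict 1, frames=[2,4,3] (faults so far: 7)
  step 8: ref 3 -> HIT, frames=[2,4,3] (faults so far: 7)
  step 9: ref 2 -> HIT, frames=[2,4,3] (faults so far: 7)
  step 10: ref 4 -> HIT, frames=[2,4,3] (faults so far: 7)
  step 11: ref 5 -> FAULT, evict 3, frames=[2,4,5] (faults so far: 8)
  step 12: ref 2 -> HIT, frames=[2,4,5] (faults so far: 8)
  step 13: ref 4 -> HIT, frames=[2,4,5] (faults so far: 8)
  step 14: ref 1 -> FAULT, evict 5, frames=[2,4,1] (faults so far: 9)
  step 15: ref 3 -> FAULT, evict 2, frames=[3,4,1] (faults so far: 10)
  LRU total faults: 10
--- Optimal ---
  step 0: ref 1 -> FAULT, frames=[1,-,-] (faults so far: 1)
  step 1: ref 5 -> FAULT, frames=[1,5,-] (faults so far: 2)
  step 2: ref 4 -> FAULT, frames=[1,5,4] (faults so far: 3)
  step 3: ref 2 -> FAULT, evict 5, frames=[1,2,4] (faults so far: 4)
  step 4: ref 1 -> HIT, frames=[1,2,4] (faults so far: 4)
  step 5: ref 2 -> HIT, frames=[1,2,4] (faults so far: 4)
  step 6: ref 3 -> FAULT, evict 1, frames=[3,2,4] (faults so far: 5)
  step 7: ref 4 -> HIT, frames=[3,2,4] (faults so far: 5)
  step 8: ref 3 -> HIT, frames=[3,2,4] (faults so far: 5)
  step 9: ref 2 -> HIT, frames=[3,2,4] (faults so far: 5)
  step 10: ref 4 -> HIT, frames=[3,2,4] (faults so far: 5)
  step 11: ref 5 -> FAULT, evict 3, frames=[5,2,4] (faults so far: 6)
  step 12: ref 2 -> HIT, frames=[5,2,4] (faults so far: 6)
  step 13: ref 4 -> HIT, frames=[5,2,4] (faults so far: 6)
  step 14: ref 1 -> FAULT, evict 2, frames=[5,1,4] (faults so far: 7)
  step 15: ref 3 -> FAULT, evict 1, frames=[5,3,4] (faults so far: 8)
  Optimal total faults: 8

Answer: 11 10 8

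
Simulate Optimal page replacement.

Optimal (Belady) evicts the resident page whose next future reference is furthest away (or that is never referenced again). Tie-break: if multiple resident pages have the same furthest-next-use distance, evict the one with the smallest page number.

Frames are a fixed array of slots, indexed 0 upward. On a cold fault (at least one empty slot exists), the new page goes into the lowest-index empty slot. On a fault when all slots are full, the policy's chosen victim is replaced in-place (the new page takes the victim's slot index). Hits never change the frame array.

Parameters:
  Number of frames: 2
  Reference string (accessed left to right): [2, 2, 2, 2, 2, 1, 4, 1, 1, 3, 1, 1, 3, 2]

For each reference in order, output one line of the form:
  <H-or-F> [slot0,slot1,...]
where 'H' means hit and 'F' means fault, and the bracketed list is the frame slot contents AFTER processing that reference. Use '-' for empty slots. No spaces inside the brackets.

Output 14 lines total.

F [2,-]
H [2,-]
H [2,-]
H [2,-]
H [2,-]
F [2,1]
F [4,1]
H [4,1]
H [4,1]
F [3,1]
H [3,1]
H [3,1]
H [3,1]
F [3,2]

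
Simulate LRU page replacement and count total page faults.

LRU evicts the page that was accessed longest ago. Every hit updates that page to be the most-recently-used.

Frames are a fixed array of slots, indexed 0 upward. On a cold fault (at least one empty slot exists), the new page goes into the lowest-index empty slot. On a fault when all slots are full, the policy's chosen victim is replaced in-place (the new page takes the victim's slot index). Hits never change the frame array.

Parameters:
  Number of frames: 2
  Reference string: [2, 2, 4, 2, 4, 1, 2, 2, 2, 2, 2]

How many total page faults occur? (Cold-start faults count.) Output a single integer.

Step 0: ref 2 → FAULT, frames=[2,-]
Step 1: ref 2 → HIT, frames=[2,-]
Step 2: ref 4 → FAULT, frames=[2,4]
Step 3: ref 2 → HIT, frames=[2,4]
Step 4: ref 4 → HIT, frames=[2,4]
Step 5: ref 1 → FAULT (evict 2), frames=[1,4]
Step 6: ref 2 → FAULT (evict 4), frames=[1,2]
Step 7: ref 2 → HIT, frames=[1,2]
Step 8: ref 2 → HIT, frames=[1,2]
Step 9: ref 2 → HIT, frames=[1,2]
Step 10: ref 2 → HIT, frames=[1,2]
Total faults: 4

Answer: 4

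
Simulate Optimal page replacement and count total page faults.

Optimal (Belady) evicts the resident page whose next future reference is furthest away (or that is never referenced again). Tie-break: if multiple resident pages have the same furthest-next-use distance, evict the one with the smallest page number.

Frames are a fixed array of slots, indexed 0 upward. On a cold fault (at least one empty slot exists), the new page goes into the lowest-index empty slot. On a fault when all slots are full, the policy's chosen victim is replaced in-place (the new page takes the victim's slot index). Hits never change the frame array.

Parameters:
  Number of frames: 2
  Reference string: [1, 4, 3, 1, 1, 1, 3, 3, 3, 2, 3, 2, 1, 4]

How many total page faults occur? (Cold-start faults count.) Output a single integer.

Step 0: ref 1 → FAULT, frames=[1,-]
Step 1: ref 4 → FAULT, frames=[1,4]
Step 2: ref 3 → FAULT (evict 4), frames=[1,3]
Step 3: ref 1 → HIT, frames=[1,3]
Step 4: ref 1 → HIT, frames=[1,3]
Step 5: ref 1 → HIT, frames=[1,3]
Step 6: ref 3 → HIT, frames=[1,3]
Step 7: ref 3 → HIT, frames=[1,3]
Step 8: ref 3 → HIT, frames=[1,3]
Step 9: ref 2 → FAULT (evict 1), frames=[2,3]
Step 10: ref 3 → HIT, frames=[2,3]
Step 11: ref 2 → HIT, frames=[2,3]
Step 12: ref 1 → FAULT (evict 2), frames=[1,3]
Step 13: ref 4 → FAULT (evict 1), frames=[4,3]
Total faults: 6

Answer: 6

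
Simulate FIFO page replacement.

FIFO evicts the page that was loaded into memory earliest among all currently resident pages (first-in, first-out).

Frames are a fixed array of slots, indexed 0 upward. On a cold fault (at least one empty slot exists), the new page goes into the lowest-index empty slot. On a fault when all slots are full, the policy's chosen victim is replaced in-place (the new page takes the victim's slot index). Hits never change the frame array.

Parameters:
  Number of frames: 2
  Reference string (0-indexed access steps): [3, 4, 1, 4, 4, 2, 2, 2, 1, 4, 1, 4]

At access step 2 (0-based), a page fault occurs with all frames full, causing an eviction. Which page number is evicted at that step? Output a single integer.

Answer: 3

Derivation:
Step 0: ref 3 -> FAULT, frames=[3,-]
Step 1: ref 4 -> FAULT, frames=[3,4]
Step 2: ref 1 -> FAULT, evict 3, frames=[1,4]
At step 2: evicted page 3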